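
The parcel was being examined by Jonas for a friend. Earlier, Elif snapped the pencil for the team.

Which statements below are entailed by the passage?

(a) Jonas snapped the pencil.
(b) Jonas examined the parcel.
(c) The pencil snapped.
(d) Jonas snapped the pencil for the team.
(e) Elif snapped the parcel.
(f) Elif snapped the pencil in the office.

(a) Not entailed — the passage has Elif snapping the pencil, not Jonas.
(b) Entailed — 'examine' is an activity; 'was examining' entails that some examining happened, so 'examined' holds.
(c) Entailed — 'Elif snapped the pencil' is causative; it entails the inchoative 'the pencil snapped'.
(d) Not entailed — the passage has Elif snapping the pencil, not Jonas.
(e) Not entailed — Elif snapped the pencil, not the parcel; the parcel belongs to the examining event.
(f) Not entailed — 'in the office' adds information not in the original event.

(b), (c)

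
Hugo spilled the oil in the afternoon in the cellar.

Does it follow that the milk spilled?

Nothing is said about any milk; only the oil is affected.

no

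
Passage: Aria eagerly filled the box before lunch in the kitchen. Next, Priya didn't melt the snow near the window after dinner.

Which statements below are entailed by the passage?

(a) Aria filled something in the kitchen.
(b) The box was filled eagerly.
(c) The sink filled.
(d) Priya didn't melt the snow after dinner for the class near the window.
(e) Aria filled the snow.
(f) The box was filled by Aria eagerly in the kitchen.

(a), (b), (d), (f)

(a) Entailed — every conjunct here is already in the original filling event.
(b) Entailed — this follows by dropping conjuncts from the filling event's description.
(c) Not entailed — the box is what filled, not the sink.
(d) Entailed — under negation, adding a further restriction is entailed: if no such melting event occurred, none occurred for the class either.
(e) Not entailed — Aria filled the box, not the snow; the snow belongs to the melting event.
(f) Entailed — the original entails any weakening of itself; this just drops 'before lunch'.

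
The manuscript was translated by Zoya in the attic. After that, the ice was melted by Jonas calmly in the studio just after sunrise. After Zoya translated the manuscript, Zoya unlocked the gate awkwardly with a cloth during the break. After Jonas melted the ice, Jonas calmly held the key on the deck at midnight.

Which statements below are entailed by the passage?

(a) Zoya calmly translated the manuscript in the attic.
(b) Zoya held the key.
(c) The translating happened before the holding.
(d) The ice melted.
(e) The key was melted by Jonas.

(c), (d)

(a) Not entailed — 'calmly' adds information not in the original event.
(b) Not entailed — the passage has Jonas holding the key, not Zoya.
(c) Entailed — the narrative places the translating before the holding.
(d) Entailed — 'Jonas melted the ice' is causative; it entails the inchoative 'the ice melted'.
(e) Not entailed — Jonas melted the ice, not the key; the key belongs to the holding event.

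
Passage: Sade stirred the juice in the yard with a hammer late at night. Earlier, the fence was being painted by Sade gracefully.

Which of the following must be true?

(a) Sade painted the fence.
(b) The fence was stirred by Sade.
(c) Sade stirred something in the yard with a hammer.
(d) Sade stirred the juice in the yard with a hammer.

(a) Not entailed — 'was painting' is progressive on an accomplishment; it does not entail the completed 'painted'.
(b) Not entailed — Sade stirred the juice, not the fence; the fence belongs to the painting event.
(c) Entailed — every conjunct here is already in the original stirring event.
(d) Entailed — this follows by dropping conjuncts from the stirring event's description.

(c), (d)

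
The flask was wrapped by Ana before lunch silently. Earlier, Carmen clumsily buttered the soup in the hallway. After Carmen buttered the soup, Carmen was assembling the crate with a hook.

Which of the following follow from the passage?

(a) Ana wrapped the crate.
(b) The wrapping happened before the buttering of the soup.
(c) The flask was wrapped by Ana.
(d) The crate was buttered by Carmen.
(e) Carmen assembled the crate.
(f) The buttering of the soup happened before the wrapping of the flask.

(c), (f)

(a) Not entailed — Ana wrapped the flask, not the crate; the crate belongs to the assembling event.
(b) Not entailed — the narrative places the buttering before the wrapping, not after.
(c) Entailed — this follows by dropping conjuncts from the wrapping event's description.
(d) Not entailed — Carmen buttered the soup, not the crate; the crate belongs to the assembling event.
(e) Not entailed — 'was assembling' is progressive on an accomplishment; it does not entail the completed 'assembled'.
(f) Entailed — the narrative places the buttering before the wrapping.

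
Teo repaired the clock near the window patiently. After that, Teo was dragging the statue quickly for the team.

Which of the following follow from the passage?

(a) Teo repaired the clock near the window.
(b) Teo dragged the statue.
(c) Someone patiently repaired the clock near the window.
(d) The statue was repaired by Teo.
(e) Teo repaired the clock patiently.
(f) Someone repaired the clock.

(a) Entailed — this follows by dropping conjuncts from the repairing event's description.
(b) Entailed — 'drag' is an activity; 'was dragging' entails that some dragging happened, so 'dragged' holds.
(c) Entailed — generalizing the agent leaves a sub-description the original still satisfies.
(d) Not entailed — Teo repaired the clock, not the statue; the statue belongs to the dragging event.
(e) Entailed — dropping 'near the window' leaves a sub-description the original still satisfies.
(f) Entailed — dropping 'patiently', 'near the window' and generalizing the agent leaves a sub-description the original still satisfies.

(a), (b), (c), (e), (f)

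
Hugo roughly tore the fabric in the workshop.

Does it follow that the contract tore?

no

Nothing is said about any contract; only the fabric is affected.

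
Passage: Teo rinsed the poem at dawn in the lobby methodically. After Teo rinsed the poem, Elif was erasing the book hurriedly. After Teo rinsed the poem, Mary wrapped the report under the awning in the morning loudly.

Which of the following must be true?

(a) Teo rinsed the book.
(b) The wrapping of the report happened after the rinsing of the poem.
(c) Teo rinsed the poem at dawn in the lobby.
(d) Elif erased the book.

(b), (c)

(a) Not entailed — Teo rinsed the poem, not the book; the book belongs to the erasing event.
(b) Entailed — the narrative places the rinsing before the wrapping.
(c) Entailed — dropping 'methodically' leaves a sub-description the original still satisfies.
(d) Not entailed — 'was erasing' is progressive on an accomplishment; it does not entail the completed 'erased'.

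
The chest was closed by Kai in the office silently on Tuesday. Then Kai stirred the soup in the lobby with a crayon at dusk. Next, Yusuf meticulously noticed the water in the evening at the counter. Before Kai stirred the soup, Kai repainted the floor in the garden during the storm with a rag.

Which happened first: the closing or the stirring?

The connectives place the closing before the stirring.

the closing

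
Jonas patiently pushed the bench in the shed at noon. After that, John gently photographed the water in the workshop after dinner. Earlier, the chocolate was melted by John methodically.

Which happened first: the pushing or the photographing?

the pushing

The connectives place the pushing before the photographing.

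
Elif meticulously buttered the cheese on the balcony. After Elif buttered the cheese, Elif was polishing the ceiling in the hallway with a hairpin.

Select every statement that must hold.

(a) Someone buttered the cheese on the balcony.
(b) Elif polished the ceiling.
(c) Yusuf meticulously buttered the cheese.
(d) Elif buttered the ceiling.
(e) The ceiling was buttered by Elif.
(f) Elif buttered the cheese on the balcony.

(a), (b), (f)

(a) Entailed — dropping 'meticulously' and generalizing the agent leaves a sub-description the original still satisfies.
(b) Entailed — 'polish' is an activity; 'was polishing' entails that some polishing happened, so 'polished' holds.
(c) Not entailed — the passage has Elif buttering the cheese, not Yusuf.
(d) Not entailed — Elif buttered the cheese, not the ceiling; the ceiling belongs to the polishing event.
(e) Not entailed — Elif buttered the cheese, not the ceiling; the ceiling belongs to the polishing event.
(f) Entailed — dropping 'meticulously' leaves a sub-description the original still satisfies.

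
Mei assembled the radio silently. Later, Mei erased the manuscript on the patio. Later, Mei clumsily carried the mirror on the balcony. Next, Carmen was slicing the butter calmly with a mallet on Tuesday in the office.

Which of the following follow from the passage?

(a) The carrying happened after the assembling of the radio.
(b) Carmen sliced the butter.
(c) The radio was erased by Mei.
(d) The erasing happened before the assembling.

(a) Entailed — the narrative places the assembling before the carrying.
(b) Not entailed — 'was slicing' is progressive on an accomplishment; it does not entail the completed 'sliced'.
(c) Not entailed — Mei erased the manuscript, not the radio; the radio belongs to the assembling event.
(d) Not entailed — the narrative places the assembling before the erasing, not after.

(a)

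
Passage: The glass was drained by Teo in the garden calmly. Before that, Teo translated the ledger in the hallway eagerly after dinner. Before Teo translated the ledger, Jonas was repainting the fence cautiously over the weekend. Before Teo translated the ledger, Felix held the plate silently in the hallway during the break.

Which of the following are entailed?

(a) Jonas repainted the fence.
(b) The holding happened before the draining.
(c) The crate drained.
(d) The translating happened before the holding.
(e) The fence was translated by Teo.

(b)

(a) Not entailed — 'was repainting' is progressive on an accomplishment; it does not entail the completed 'repainted'.
(b) Entailed — the narrative places the holding before the draining.
(c) Not entailed — the glass is what drained, not the crate.
(d) Not entailed — the narrative places the holding before the translating, not after.
(e) Not entailed — Teo translated the ledger, not the fence; the fence belongs to the repainting event.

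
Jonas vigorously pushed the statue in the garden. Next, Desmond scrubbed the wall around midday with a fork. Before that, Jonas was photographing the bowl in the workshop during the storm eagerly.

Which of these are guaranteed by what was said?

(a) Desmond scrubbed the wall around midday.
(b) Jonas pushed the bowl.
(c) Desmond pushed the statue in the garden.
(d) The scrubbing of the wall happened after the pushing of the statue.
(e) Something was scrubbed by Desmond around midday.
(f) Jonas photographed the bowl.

(a) Entailed — every conjunct here is already in the original scrubbing event.
(b) Not entailed — Jonas pushed the statue, not the bowl; the bowl belongs to the photographing event.
(c) Not entailed — the passage has Jonas pushing the statue, not Desmond.
(d) Entailed — the narrative places the pushing before the scrubbing.
(e) Entailed — dropping 'with a fork' and generalizing the patient leaves a sub-description the original still satisfies.
(f) Not entailed — 'was photographing' is progressive on an accomplishment; it does not entail the completed 'photographed'.

(a), (d), (e)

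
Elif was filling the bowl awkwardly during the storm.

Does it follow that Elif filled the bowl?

'was filling' is progressive; for an accomplishment like 'fill the bowl', it doesn't entail completion.

no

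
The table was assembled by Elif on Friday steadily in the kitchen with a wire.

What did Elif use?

'with a wire' marks the instrument of the assembling event.

a wire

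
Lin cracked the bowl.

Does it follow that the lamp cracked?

no

Nothing is said about any lamp; only the bowl is affected.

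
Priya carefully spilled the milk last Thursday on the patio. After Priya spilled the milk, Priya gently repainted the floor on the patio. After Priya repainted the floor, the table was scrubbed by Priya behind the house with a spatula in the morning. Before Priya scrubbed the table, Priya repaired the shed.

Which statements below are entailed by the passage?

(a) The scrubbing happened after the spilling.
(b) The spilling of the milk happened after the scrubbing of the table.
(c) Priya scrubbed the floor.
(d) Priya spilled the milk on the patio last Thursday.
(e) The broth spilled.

(a) Entailed — the narrative places the spilling before the scrubbing.
(b) Not entailed — the narrative places the spilling before the scrubbing, not after.
(c) Not entailed — Priya scrubbed the table, not the floor; the floor belongs to the repainting event.
(d) Entailed — every conjunct here is already in the original spilling event.
(e) Not entailed — the milk is what spilled, not the broth.

(a), (d)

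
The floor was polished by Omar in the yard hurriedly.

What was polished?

'the floor' marks the patient of the polishing event.

the floor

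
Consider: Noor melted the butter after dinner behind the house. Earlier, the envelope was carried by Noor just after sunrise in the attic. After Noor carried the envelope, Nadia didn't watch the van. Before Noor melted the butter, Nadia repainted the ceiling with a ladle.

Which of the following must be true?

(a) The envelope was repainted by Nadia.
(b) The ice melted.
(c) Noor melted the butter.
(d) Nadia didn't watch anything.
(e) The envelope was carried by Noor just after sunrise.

(a) Not entailed — Nadia repainted the ceiling, not the envelope; the envelope belongs to the carrying event.
(b) Not entailed — the butter is what melted, not the ice.
(c) Entailed — every conjunct here is already in the original melting event.
(d) Not entailed — the original only denies this specific event; Nadia may have watched something else.
(e) Entailed — dropping 'in the attic' leaves a sub-description the original still satisfies.

(c), (e)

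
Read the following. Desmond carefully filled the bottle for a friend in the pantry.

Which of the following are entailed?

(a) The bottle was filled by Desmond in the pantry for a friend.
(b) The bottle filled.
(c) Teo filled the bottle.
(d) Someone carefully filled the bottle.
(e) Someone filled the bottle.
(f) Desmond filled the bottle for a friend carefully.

(a), (b), (d), (e), (f)

(a) Entailed — every conjunct here is already in the original filling event.
(b) Entailed — 'Desmond filled the bottle' is causative; it entails the inchoative 'the bottle filled'.
(c) Not entailed — the passage has Desmond filling the bottle, not Teo.
(d) Entailed — every conjunct here is already in the original filling event.
(e) Entailed — every conjunct here is already in the original filling event.
(f) Entailed — this follows by dropping conjuncts from the filling event's description.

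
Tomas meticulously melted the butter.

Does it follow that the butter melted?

yes

'Tomas melted the butter' is the causative; it entails the inchoative 'the butter melted'.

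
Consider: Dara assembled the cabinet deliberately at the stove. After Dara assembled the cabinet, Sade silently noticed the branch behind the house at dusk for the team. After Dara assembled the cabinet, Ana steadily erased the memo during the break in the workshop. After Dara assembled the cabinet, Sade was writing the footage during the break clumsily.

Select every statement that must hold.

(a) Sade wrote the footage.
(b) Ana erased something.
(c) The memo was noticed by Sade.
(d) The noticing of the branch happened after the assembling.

(a) Not entailed — 'was writing' is progressive on an accomplishment; it does not entail the completed 'wrote'.
(b) Entailed — this follows by dropping conjuncts from the erasing event's description.
(c) Not entailed — Sade noticed the branch, not the memo; the memo belongs to the erasing event.
(d) Entailed — the narrative places the assembling before the noticing.

(b), (d)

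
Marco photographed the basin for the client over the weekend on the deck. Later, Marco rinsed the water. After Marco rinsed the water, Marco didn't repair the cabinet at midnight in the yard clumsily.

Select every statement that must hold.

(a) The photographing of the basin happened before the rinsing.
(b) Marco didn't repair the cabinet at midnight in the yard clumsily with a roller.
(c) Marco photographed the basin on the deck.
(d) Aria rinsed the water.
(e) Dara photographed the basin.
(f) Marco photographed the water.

(a) Entailed — the narrative places the photographing before the rinsing.
(b) Entailed — under negation, adding a further restriction is entailed: if no such repairing event occurred, none occurred with a roller either.
(c) Entailed — dropping 'for the client', 'over the weekend' leaves a sub-description the original still satisfies.
(d) Not entailed — the passage has Marco rinsing the water, not Aria.
(e) Not entailed — the passage has Marco photographing the basin, not Dara.
(f) Not entailed — Marco photographed the basin, not the water; the water belongs to the rinsing event.

(a), (b), (c)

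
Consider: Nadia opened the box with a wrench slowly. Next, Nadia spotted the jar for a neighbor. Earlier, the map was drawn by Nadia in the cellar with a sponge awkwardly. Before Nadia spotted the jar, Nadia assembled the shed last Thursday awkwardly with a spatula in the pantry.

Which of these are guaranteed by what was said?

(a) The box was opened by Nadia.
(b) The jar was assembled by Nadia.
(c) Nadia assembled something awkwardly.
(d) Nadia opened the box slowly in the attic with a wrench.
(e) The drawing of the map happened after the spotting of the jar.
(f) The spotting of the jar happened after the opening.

(a), (c), (f)

(a) Entailed — every conjunct here is already in the original opening event.
(b) Not entailed — Nadia assembled the shed, not the jar; the jar belongs to the spotting event.
(c) Entailed — this follows by dropping conjuncts from the assembling event's description.
(d) Not entailed — 'in the attic' adds information not in the original event.
(e) Not entailed — the narrative places the drawing before the spotting, not after.
(f) Entailed — the narrative places the opening before the spotting.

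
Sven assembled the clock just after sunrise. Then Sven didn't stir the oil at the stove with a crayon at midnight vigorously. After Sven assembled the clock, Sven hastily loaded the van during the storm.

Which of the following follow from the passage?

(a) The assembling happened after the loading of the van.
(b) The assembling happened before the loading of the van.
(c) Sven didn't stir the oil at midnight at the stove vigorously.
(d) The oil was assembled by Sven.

(a) Not entailed — the narrative places the assembling before the loading, not after.
(b) Entailed — the narrative places the assembling before the loading.
(c) Not entailed — dropping 'with a crayon' under negation is not valid — the original leaves open that Sven stirred the oil some other way.
(d) Not entailed — Sven assembled the clock, not the oil; the oil belongs to the stirring event.

(b)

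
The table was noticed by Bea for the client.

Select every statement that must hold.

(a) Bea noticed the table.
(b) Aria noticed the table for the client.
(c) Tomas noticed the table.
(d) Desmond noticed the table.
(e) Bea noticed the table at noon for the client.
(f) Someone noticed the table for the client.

(a), (f)

(a) Entailed — dropping 'for the client' leaves a sub-description the original still satisfies.
(b) Not entailed — the passage has Bea noticing the table, not Aria.
(c) Not entailed — the passage has Bea noticing the table, not Tomas.
(d) Not entailed — the passage has Bea noticing the table, not Desmond.
(e) Not entailed — 'at noon' adds information not in the original event.
(f) Entailed — every conjunct here is already in the original noticing event.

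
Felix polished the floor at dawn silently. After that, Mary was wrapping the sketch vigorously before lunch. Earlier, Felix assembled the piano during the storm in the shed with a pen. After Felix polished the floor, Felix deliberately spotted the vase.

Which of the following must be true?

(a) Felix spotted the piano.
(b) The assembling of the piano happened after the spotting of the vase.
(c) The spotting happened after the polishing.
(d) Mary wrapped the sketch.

(c)

(a) Not entailed — Felix spotted the vase, not the piano; the piano belongs to the assembling event.
(b) Not entailed — the narrative doesn't order the spotting relative to the assembling.
(c) Entailed — the narrative places the polishing before the spotting.
(d) Not entailed — 'was wrapping' is progressive on an accomplishment; it does not entail the completed 'wrapped'.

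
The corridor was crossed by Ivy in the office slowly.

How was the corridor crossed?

slowly

'slowly' marks the manner of the crossing event.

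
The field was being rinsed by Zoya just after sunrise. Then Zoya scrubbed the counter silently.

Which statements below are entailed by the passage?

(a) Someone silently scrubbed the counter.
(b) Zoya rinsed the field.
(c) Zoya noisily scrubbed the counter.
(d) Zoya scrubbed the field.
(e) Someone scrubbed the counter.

(a) Entailed — every conjunct here is already in the original scrubbing event.
(b) Entailed — 'rinse' is an activity; 'was rinsing' entails that some rinsing happened, so 'rinsed' holds.
(c) Not entailed — 'noisily' adds a manner not in (and inconsistent with) the original.
(d) Not entailed — Zoya scrubbed the counter, not the field; the field belongs to the rinsing event.
(e) Entailed — this follows by dropping conjuncts from the scrubbing event's description.

(a), (b), (e)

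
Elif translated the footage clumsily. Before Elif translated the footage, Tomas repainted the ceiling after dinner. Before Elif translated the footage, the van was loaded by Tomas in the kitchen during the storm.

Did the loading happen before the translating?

yes

The narrative orders the loading before the translating.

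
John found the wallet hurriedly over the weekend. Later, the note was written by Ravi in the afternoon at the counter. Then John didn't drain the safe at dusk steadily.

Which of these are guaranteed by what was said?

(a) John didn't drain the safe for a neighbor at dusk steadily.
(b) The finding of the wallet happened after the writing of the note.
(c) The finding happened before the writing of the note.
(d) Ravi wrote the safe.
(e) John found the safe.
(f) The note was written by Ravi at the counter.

(a) Entailed — under negation, adding a further restriction is entailed: if no such draining event occurred, none occurred for a neighbor either.
(b) Not entailed — the narrative places the finding before the writing, not after.
(c) Entailed — the narrative places the finding before the writing.
(d) Not entailed — Ravi wrote the note, not the safe; the safe belongs to the draining event.
(e) Not entailed — John found the wallet, not the safe; the safe belongs to the draining event.
(f) Entailed — this follows by dropping conjuncts from the writing event's description.

(a), (c), (f)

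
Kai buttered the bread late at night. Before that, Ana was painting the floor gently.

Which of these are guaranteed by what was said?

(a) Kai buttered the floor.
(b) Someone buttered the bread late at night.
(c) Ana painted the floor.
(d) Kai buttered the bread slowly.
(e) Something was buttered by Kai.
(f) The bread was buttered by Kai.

(b), (e), (f)

(a) Not entailed — Kai buttered the bread, not the floor; the floor belongs to the painting event.
(b) Entailed — this follows by dropping conjuncts from the buttering event's description.
(c) Not entailed — 'was painting' is progressive on an accomplishment; it does not entail the completed 'painted'.
(d) Not entailed — 'slowly' adds information not in the original event.
(e) Entailed — the original entails any weakening of itself; this just drops 'late at night' and generalizes the patient.
(f) Entailed — this follows by dropping conjuncts from the buttering event's description.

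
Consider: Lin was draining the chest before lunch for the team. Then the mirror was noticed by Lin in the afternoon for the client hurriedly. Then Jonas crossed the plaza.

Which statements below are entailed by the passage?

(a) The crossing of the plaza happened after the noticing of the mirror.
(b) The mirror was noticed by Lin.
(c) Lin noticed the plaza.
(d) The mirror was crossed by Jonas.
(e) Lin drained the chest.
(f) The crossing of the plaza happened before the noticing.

(a), (b)

(a) Entailed — the narrative places the noticing before the crossing.
(b) Entailed — the original entails any weakening of itself; this just drops 'hurriedly', 'for the client', 'in the afternoon'.
(c) Not entailed — Lin noticed the mirror, not the plaza; the plaza belongs to the crossing event.
(d) Not entailed — Jonas crossed the plaza, not the mirror; the mirror belongs to the noticing event.
(e) Not entailed — 'was draining' is progressive on an accomplishment; it does not entail the completed 'drained'.
(f) Not entailed — the narrative places the noticing before the crossing, not after.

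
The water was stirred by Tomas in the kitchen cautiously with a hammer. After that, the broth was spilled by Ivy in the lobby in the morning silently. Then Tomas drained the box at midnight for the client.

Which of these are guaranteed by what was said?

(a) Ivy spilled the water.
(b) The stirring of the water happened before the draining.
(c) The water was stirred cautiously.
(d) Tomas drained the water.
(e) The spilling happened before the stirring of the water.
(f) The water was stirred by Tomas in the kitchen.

(b), (c), (f)

(a) Not entailed — Ivy spilled the broth, not the water; the water belongs to the stirring event.
(b) Entailed — the narrative places the stirring before the draining.
(c) Entailed — every conjunct here is already in the original stirring event.
(d) Not entailed — Tomas drained the box, not the water; the water belongs to the stirring event.
(e) Not entailed — the narrative places the stirring before the spilling, not after.
(f) Entailed — this follows by dropping conjuncts from the stirring event's description.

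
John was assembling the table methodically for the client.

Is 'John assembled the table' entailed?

'was assembling' is progressive; for an accomplishment like 'assemble the table', it doesn't entail completion.

no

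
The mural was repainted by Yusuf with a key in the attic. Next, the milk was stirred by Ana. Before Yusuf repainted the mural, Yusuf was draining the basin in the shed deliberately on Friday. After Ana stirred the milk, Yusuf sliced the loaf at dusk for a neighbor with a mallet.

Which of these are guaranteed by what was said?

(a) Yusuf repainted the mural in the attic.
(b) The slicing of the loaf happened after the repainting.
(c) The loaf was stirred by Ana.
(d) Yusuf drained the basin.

(a) Entailed — every conjunct here is already in the original repainting event.
(b) Entailed — the narrative places the repainting before the slicing.
(c) Not entailed — Ana stirred the milk, not the loaf; the loaf belongs to the slicing event.
(d) Not entailed — 'was draining' is progressive on an accomplishment; it does not entail the completed 'drained'.

(a), (b)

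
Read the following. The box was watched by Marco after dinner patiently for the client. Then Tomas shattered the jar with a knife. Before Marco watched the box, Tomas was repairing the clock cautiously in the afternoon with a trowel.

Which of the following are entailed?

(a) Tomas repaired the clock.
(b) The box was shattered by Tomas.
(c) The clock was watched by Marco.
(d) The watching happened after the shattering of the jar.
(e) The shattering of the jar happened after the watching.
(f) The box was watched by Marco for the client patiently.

(a) Not entailed — 'was repairing' is progressive on an accomplishment; it does not entail the completed 'repaired'.
(b) Not entailed — Tomas shattered the jar, not the box; the box belongs to the watching event.
(c) Not entailed — Marco watched the box, not the clock; the clock belongs to the repairing event.
(d) Not entailed — the narrative places the watching before the shattering, not after.
(e) Entailed — the narrative places the watching before the shattering.
(f) Entailed — every conjunct here is already in the original watching event.

(e), (f)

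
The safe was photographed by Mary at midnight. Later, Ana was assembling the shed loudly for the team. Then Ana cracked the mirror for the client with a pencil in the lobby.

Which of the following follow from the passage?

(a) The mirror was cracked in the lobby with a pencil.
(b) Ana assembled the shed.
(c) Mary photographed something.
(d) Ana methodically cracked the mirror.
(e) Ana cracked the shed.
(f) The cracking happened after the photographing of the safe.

(a) Entailed — the original entails any weakening of itself; this just drops 'for the client' and generalizes the agent.
(b) Not entailed — 'was assembling' is progressive on an accomplishment; it does not entail the completed 'assembled'.
(c) Entailed — this follows by dropping conjuncts from the photographing event's description.
(d) Not entailed — 'methodically' adds information not in the original event.
(e) Not entailed — Ana cracked the mirror, not the shed; the shed belongs to the assembling event.
(f) Entailed — the narrative places the photographing before the cracking.

(a), (c), (f)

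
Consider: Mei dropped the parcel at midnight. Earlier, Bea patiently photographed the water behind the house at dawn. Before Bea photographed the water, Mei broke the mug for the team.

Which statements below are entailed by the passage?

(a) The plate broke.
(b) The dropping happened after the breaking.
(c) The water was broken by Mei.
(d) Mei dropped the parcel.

(a) Not entailed — the mug is what broke, not the plate.
(b) Entailed — the narrative places the breaking before the dropping.
(c) Not entailed — Mei broke the mug, not the water; the water belongs to the photographing event.
(d) Entailed — this follows by dropping conjuncts from the dropping event's description.

(b), (d)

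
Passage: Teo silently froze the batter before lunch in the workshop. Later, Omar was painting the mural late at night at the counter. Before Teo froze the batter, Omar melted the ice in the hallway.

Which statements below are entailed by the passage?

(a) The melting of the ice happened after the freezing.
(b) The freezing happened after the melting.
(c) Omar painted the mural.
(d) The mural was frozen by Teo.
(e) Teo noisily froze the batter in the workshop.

(a) Not entailed — the narrative places the melting before the freezing, not after.
(b) Entailed — the narrative places the melting before the freezing.
(c) Not entailed — 'was painting' is progressive on an accomplishment; it does not entail the completed 'painted'.
(d) Not entailed — Teo froze the batter, not the mural; the mural belongs to the painting event.
(e) Not entailed — 'noisily' adds a manner not in (and inconsistent with) the original.

(b)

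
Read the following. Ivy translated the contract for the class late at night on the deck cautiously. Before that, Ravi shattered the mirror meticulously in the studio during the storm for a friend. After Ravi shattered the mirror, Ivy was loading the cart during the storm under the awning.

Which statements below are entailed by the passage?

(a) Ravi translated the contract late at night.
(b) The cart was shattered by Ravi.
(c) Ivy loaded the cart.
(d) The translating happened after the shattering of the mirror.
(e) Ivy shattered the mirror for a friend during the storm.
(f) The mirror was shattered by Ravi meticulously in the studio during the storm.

(a) Not entailed — the passage has Ivy translating the contract, not Ravi.
(b) Not entailed — Ravi shattered the mirror, not the cart; the cart belongs to the loading event.
(c) Not entailed — 'was loading' is progressive on an accomplishment; it does not entail the completed 'loaded'.
(d) Entailed — the narrative places the shattering before the translating.
(e) Not entailed — the passage has Ravi shattering the mirror, not Ivy.
(f) Entailed — every conjunct here is already in the original shattering event.

(d), (f)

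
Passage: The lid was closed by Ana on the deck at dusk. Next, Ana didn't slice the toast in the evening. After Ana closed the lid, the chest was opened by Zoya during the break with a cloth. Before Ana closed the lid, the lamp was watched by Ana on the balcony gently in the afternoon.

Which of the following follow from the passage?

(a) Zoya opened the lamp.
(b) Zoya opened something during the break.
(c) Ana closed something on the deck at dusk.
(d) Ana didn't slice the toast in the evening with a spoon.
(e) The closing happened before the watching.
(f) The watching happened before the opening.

(b), (c), (d), (f)

(a) Not entailed — Zoya opened the chest, not the lamp; the lamp belongs to the watching event.
(b) Entailed — every conjunct here is already in the original opening event.
(c) Entailed — every conjunct here is already in the original closing event.
(d) Entailed — under negation, adding a further restriction is entailed: if no such slicing event occurred, none occurred with a spoon either.
(e) Not entailed — the narrative places the watching before the closing, not after.
(f) Entailed — the narrative places the watching before the opening.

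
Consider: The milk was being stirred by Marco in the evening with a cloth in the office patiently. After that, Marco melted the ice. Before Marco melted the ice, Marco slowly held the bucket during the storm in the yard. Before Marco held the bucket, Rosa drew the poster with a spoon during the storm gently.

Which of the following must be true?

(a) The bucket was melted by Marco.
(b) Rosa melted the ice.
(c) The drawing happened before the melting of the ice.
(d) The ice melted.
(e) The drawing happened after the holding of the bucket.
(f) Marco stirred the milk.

(c), (d), (f)

(a) Not entailed — Marco melted the ice, not the bucket; the bucket belongs to the holding event.
(b) Not entailed — the passage has Marco melting the ice, not Rosa.
(c) Entailed — the narrative places the drawing before the melting.
(d) Entailed — 'Marco melted the ice' is causative; it entails the inchoative 'the ice melted'.
(e) Not entailed — the narrative places the drawing before the holding, not after.
(f) Entailed — 'stir' is an activity; 'was stirring' entails that some stirring happened, so 'stirred' holds.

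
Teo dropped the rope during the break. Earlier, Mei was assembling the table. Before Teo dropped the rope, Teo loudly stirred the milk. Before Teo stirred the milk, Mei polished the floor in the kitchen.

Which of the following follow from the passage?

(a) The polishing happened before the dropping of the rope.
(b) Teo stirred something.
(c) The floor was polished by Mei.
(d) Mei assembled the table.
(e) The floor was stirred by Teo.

(a), (b), (c)

(a) Entailed — the narrative places the polishing before the dropping.
(b) Entailed — this follows by dropping conjuncts from the stirring event's description.
(c) Entailed — this follows by dropping conjuncts from the polishing event's description.
(d) Not entailed — 'was assembling' is progressive on an accomplishment; it does not entail the completed 'assembled'.
(e) Not entailed — Teo stirred the milk, not the floor; the floor belongs to the polishing event.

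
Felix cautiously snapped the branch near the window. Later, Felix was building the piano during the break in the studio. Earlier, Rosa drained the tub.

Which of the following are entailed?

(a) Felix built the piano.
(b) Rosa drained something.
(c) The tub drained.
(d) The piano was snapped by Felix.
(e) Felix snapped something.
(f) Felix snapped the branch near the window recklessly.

(a) Not entailed — 'was building' is progressive on an accomplishment; it does not entail the completed 'built'.
(b) Entailed — this follows by dropping conjuncts from the draining event's description.
(c) Entailed — 'Rosa drained the tub' is causative; it entails the inchoative 'the tub drained'.
(d) Not entailed — Felix snapped the branch, not the piano; the piano belongs to the building event.
(e) Entailed — every conjunct here is already in the original snapping event.
(f) Not entailed — 'recklessly' adds a manner not in (and inconsistent with) the original.

(b), (c), (e)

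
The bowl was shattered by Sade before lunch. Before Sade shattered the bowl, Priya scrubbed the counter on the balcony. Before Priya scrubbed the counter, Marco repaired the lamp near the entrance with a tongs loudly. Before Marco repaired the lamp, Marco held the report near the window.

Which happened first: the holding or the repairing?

the holding

The connectives place the holding before the repairing.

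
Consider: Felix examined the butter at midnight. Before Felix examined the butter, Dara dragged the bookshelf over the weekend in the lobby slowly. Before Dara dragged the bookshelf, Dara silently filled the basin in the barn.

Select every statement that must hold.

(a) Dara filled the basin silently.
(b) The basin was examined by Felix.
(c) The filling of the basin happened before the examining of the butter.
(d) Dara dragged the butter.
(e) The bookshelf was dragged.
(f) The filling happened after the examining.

(a) Entailed — every conjunct here is already in the original filling event.
(b) Not entailed — Felix examined the butter, not the basin; the basin belongs to the filling event.
(c) Entailed — the narrative places the filling before the examining.
(d) Not entailed — Dara dragged the bookshelf, not the butter; the butter belongs to the examining event.
(e) Entailed — dropping 'over the weekend', 'in the lobby', 'slowly' and generalizing the agent leaves a sub-description the original still satisfies.
(f) Not entailed — the narrative places the filling before the examining, not after.

(a), (c), (e)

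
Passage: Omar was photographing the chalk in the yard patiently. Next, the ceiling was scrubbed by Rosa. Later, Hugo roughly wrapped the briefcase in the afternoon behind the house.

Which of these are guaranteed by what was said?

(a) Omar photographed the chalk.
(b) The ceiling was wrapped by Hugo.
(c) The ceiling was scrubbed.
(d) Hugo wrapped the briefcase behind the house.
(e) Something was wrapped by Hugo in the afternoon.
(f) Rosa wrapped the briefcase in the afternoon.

(c), (d), (e)

(a) Not entailed — 'was photographing' is progressive on an accomplishment; it does not entail the completed 'photographed'.
(b) Not entailed — Hugo wrapped the briefcase, not the ceiling; the ceiling belongs to the scrubbing event.
(c) Entailed — this follows by dropping conjuncts from the scrubbing event's description.
(d) Entailed — every conjunct here is already in the original wrapping event.
(e) Entailed — this follows by dropping conjuncts from the wrapping event's description.
(f) Not entailed — the passage has Hugo wrapping the briefcase, not Rosa.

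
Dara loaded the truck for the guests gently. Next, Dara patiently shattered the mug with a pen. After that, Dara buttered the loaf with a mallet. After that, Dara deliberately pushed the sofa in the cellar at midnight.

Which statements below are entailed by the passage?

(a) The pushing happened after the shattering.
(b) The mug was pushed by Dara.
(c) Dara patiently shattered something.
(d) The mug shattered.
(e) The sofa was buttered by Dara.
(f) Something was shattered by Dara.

(a), (c), (d), (f)

(a) Entailed — the narrative places the shattering before the pushing.
(b) Not entailed — Dara pushed the sofa, not the mug; the mug belongs to the shattering event.
(c) Entailed — dropping 'with a pen' and generalizing the patient leaves a sub-description the original still satisfies.
(d) Entailed — 'Dara shattered the mug' is causative; it entails the inchoative 'the mug shattered'.
(e) Not entailed — Dara buttered the loaf, not the sofa; the sofa belongs to the pushing event.
(f) Entailed — this follows by dropping conjuncts from the shattering event's description.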